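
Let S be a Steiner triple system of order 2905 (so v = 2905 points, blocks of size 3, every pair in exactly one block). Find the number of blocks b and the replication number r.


An STS(v) is a 2-(v, 3, 1) BIBD: block size k = 3, λ = 1.
Replication: r(k − 1) = λ(v − 1) ⇒ r·2 = 2905 − 1 = 2904 ⇒ r = 1452.
Block count: b = v(v − 1)/6 = 2905·2904/6 = 8436120/6 = 1406020.
(Check via bk = vr: 1406020·3 = 4218060 = 2905·1452 = 4218060 ✓.)

r = 1452, b = 1406020.


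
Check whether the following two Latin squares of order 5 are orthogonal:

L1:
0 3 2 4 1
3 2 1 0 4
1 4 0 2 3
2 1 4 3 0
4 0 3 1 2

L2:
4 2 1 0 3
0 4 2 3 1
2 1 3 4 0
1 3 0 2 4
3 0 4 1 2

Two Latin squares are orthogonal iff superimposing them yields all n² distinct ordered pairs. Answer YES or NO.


Form the n² = 25 superimposed pairs (L1[i][j], L2[i][j]), row by row (rows and columns indexed from 0):
row 0: (0,4) (3,2) (2,1) (4,0) (1,3)
row 1: (3,0) (2,4) (1,2) (0,3) (4,1)
row 2: (1,2) (4,1) (0,3) (2,4) (3,0)
row 3: (2,1) (1,3) (4,0) (3,2) (0,4)
row 4: (4,3) (0,0) (3,4) (1,1) (2,2)
Orthogonality requires all 25 pairs distinct.
But the pair (1,2) repeats: cell (1,2) has L1 = 1, L2 = 2, and cell (2,0) has L1 = 1, L2 = 2.
A repeated pair means some other pair never occurs (only 15 distinct pairs out of 25), so the squares are not orthogonal.
Conclusion: NO.

NO


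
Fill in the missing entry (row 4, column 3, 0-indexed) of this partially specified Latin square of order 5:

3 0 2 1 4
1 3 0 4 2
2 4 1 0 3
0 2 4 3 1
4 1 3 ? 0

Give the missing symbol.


Row 4 contains symbols [0, 1, 3, 4] — missing [2].
Column 3 contains symbols [0, 1, 3, 4] — missing [2].
The missing symbol must appear in both missing sets; intersection = [2].
Therefore the hidden value is 2.

Missing value = 2.


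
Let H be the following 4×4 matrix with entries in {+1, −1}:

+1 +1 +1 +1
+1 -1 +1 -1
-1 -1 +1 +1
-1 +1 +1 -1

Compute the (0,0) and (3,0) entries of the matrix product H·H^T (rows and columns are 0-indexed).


Row 0 of H: [1, 1, 1, 1].
Row 3 of H: [-1, 1, 1, -1].
(H·H^T)[0][0] = Σ_j H[0][j]·H[0][j] = (1)² + (1)² + (1)² + (1)² = 1 + 1 + 1 + 1 = 4.
(H·H^T)[3][0] = Σ_j H[3][j]·H[0][j] = (-1)·(1) + (1)·(1) + (1)·(1) + (-1)·(1) = -1 + 1 + 1 + -1 = 0.
So rows 3 and 0 are orthogonal; the diagonal entry equals n = 4.

(0,0) entry = 4; (3,0) entry = 0.


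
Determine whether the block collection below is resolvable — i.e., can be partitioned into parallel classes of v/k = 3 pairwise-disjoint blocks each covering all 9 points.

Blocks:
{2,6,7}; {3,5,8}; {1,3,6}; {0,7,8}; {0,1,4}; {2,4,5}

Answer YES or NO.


v = 9, block size k = 3, number of blocks = 6.
For resolvability, blocks must partition into parallel classes of size v/k = 3.
Total blocks must therefore be a multiple of 3: 6 = 3·2 + 0 ⇒ divisible ✓.
Greedy packing gives 2 candidate class(es). Each should be a full parallel class (size 3, covers all 9 points).
  Class 1 (3 blocks): {2,6,7}; {3,5,8}; {0,1,4}. Points covered: [0, 1, 2, 3, 4, 5, 6, 7, 8].
  Class 2 (3 blocks): {1,3,6}; {0,7,8}; {2,4,5}. Points covered: [0, 1, 2, 3, 4, 5, 6, 7, 8].
All classes full (size 3)? YES. All classes cover every point? YES.
Resolvable? YES.

YES


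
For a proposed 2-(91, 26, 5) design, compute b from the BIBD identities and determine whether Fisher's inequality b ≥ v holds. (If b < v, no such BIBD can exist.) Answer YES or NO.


r = λ(v − 1)/(k − 1) = 5·90/25 = 18.
b = vr/k = 91·18/26 = 63.
Fisher's inequality: b ≥ v ⇔ 63 ≥ 91? NO.

NO


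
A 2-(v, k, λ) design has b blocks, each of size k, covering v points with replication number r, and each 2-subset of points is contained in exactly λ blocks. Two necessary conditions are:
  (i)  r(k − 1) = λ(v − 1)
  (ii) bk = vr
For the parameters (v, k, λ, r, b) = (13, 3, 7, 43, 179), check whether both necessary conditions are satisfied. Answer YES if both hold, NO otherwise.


Condition (i): r(k − 1) = 43·2 = 86; λ(v − 1) = 7·12 = 84. Match? NO.
Condition (ii): bk = 179·3 = 537; vr = 13·43 = 559. Match? NO.
Both conditions hold? NO.

NO


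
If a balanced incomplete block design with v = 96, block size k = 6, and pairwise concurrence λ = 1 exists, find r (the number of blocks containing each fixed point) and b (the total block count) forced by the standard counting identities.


Any 2-(v, k, λ) BIBD satisfies two necessary conditions:
  (i)  Each point sits in r blocks, and counting incidences through any fixed point gives r(k − 1) = λ(v − 1), so r = λ(v − 1)/(k − 1).
  (ii) Total incidences bk = vr, so b = vr/k.
Step 1: r = λ(v − 1)/(k − 1) = 1·(96 − 1)/(6 − 1) = 1·95/5 = 95/5 = 19.
Step 2: b = vr/k = 96·19/6 = 1824/6 = 304.
Check integrality: r = 19 ∈ Z ✓, b = 304 ∈ Z ✓.
(These identities are necessary conditions: they determine r and b for any design with these parameters, but do not by themselves prove that one exists.)

r = 19, b = 304.


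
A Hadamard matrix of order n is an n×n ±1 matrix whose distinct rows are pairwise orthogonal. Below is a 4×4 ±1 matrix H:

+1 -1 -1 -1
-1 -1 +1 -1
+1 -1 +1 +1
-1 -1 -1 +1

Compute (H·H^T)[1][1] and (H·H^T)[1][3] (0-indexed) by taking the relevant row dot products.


Row 1 of H: [-1, -1, 1, -1].
Row 3 of H: [-1, -1, -1, 1].
(H·H^T)[1][1] = Σ_j H[1][j]·H[1][j] = (-1)² + (-1)² + (1)² + (-1)² = 1 + 1 + 1 + 1 = 4.
(H·H^T)[1][3] = Σ_j H[1][j]·H[3][j] = (-1)·(-1) + (-1)·(-1) + (1)·(-1) + (-1)·(1) = 1 + 1 + -1 + -1 = 0.
So rows 1 and 3 are orthogonal; the diagonal entry equals n = 4.

(1,1) entry = 4; (1,3) entry = 0.


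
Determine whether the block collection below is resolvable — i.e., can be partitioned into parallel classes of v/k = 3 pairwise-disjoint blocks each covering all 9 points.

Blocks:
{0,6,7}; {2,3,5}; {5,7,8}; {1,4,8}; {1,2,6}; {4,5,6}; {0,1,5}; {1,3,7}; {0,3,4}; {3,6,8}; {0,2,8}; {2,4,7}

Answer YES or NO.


v = 9, block size k = 3, number of blocks = 12.
For resolvability, blocks must partition into parallel classes of size v/k = 3.
Total blocks must therefore be a multiple of 3: 12 = 3·4 + 0 ⇒ divisible ✓.
Greedy packing gives 4 candidate class(es). Each should be a full parallel class (size 3, covers all 9 points).
  Class 1 (3 blocks): {0,6,7}; {2,3,5}; {1,4,8}. Points covered: [0, 1, 2, 3, 4, 5, 6, 7, 8].
  Class 2 (3 blocks): {5,7,8}; {1,2,6}; {0,3,4}. Points covered: [0, 1, 2, 3, 4, 5, 6, 7, 8].
  Class 3 (3 blocks): {4,5,6}; {1,3,7}; {0,2,8}. Points covered: [0, 1, 2, 3, 4, 5, 6, 7, 8].
  Class 4 (3 blocks): {0,1,5}; {3,6,8}; {2,4,7}. Points covered: [0, 1, 2, 3, 4, 5, 6, 7, 8].
All classes full (size 3)? YES. All classes cover every point? YES.
Resolvable? YES.

YES


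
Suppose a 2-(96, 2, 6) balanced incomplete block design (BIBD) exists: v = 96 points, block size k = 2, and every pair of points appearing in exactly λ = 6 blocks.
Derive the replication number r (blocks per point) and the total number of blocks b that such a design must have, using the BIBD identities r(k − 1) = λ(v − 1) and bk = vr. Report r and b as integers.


Any 2-(v, k, λ) BIBD satisfies two necessary conditions:
  (i)  Each point sits in r blocks, and counting incidences through any fixed point gives r(k − 1) = λ(v − 1), so r = λ(v − 1)/(k − 1).
  (ii) Total incidences bk = vr, so b = vr/k.
Step 1: r = λ(v − 1)/(k − 1) = 6·(96 − 1)/(2 − 1) = 6·95/1 = 570/1 = 570.
Step 2: b = vr/k = 96·570/2 = 54720/2 = 27360.
Check integrality: r = 570 ∈ Z ✓, b = 27360 ∈ Z ✓.
(These identities are necessary conditions: they determine r and b for any design with these parameters, but do not by themselves prove that one exists.)

r = 570, b = 27360.


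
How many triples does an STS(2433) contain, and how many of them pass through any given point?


An STS(v) is a 2-(v, 3, 1) BIBD: block size k = 3, λ = 1.
Replication: r(k − 1) = λ(v − 1) ⇒ r·2 = 2433 − 1 = 2432 ⇒ r = 1216.
Block count: b = v(v − 1)/6 = 2433·2432/6 = 5917056/6 = 986176.

r = 1216, b = 986176.


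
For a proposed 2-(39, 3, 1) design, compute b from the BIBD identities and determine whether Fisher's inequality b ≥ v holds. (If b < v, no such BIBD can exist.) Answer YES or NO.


b = λv(v − 1)/(k(k − 1)) = 1·39·38/(3·2) = 1482/6 = 247.
Compare with v = 39: b ≥ v, so Fisher's inequality holds.

YES


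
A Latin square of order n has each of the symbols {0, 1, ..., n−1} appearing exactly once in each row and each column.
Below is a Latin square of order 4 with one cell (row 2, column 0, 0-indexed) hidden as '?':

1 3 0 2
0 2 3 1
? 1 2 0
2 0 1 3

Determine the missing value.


Row 2 contains symbols [0, 1, 2] — missing [3].
Column 0 contains symbols [0, 1, 2] — missing [3].
The missing symbol must appear in both missing sets; intersection = [3].
Therefore the hidden value is 3.

Missing value = 3.


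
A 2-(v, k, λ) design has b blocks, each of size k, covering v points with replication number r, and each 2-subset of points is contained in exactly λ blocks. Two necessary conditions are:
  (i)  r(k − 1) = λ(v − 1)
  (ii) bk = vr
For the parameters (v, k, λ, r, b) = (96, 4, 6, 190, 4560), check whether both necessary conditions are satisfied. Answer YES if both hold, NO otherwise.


Condition (i): r(k − 1) = 190·3 = 570; λ(v − 1) = 6·95 = 570. Match? YES.
Condition (ii): bk = 4560·4 = 18240; vr = 96·190 = 18240. Match? YES.
Both conditions hold? YES.

YES


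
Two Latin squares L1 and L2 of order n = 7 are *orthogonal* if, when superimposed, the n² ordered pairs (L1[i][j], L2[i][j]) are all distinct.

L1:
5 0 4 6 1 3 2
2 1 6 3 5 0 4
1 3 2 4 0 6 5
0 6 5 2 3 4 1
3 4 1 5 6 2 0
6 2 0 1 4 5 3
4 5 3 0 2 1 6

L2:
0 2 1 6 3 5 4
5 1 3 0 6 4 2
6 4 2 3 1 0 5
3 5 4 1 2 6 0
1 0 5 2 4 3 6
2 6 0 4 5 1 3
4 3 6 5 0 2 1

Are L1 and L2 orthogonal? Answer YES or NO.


Form the n² = 49 superimposed pairs (L1[i][j], L2[i][j]), row by row (rows and columns indexed from 0):
row 0: (5,0) (0,2) (4,1) (6,6) (1,3) (3,5) (2,4)
row 1: (2,5) (1,1) (6,3) (3,0) (5,6) (0,4) (4,2)
row 2: (1,6) (3,4) (2,2) (4,3) (0,1) (6,0) (5,5)
row 3: (0,3) (6,5) (5,4) (2,1) (3,2) (4,6) (1,0)
row 4: (3,1) (4,0) (1,5) (5,2) (6,4) (2,3) (0,6)
row 5: (6,2) (2,6) (0,0) (1,4) (4,5) (5,1) (3,3)
row 6: (4,4) (5,3) (3,6) (0,5) (2,0) (1,2) (6,1)
Orthogonality requires all 49 pairs distinct.
Check by first coordinate: for each symbol s of L1, list the L2 entries in the n cells where L1 = s; they must all differ.
  L1 = 0: L2 entries (in reading order) 2, 4, 1, 3, 6, 0, 5 — all 7 distinct ✓
  L1 = 1: L2 entries (in reading order) 3, 1, 6, 0, 5, 4, 2 — all 7 distinct ✓
  L1 = 2: L2 entries (in reading order) 4, 5, 2, 1, 3, 6, 0 — all 7 distinct ✓
  L1 = 3: L2 entries (in reading order) 5, 0, 4, 2, 1, 3, 6 — all 7 distinct ✓
  L1 = 4: L2 entries (in reading order) 1, 2, 3, 6, 0, 5, 4 — all 7 distinct ✓
  L1 = 5: L2 entries (in reading order) 0, 6, 5, 4, 2, 1, 3 — all 7 distinct ✓
  L1 = 6: L2 entries (in reading order) 6, 3, 0, 5, 4, 2, 1 — all 7 distinct ✓
Every symbol of L1 meets every symbol of L2 exactly once, so all 49 pairs are distinct (49 of 49).
Conclusion: YES.

YES


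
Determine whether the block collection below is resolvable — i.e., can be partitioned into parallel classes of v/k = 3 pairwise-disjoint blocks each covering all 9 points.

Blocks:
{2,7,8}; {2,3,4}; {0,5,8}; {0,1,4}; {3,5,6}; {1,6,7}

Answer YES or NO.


v = 9, block size k = 3, number of blocks = 6.
For resolvability, blocks must partition into parallel classes of size v/k = 3.
Total blocks must therefore be a multiple of 3: 6 = 3·2 + 0 ⇒ divisible ✓.
Greedy packing gives 2 candidate class(es). Each should be a full parallel class (size 3, covers all 9 points).
  Class 1 (3 blocks): {2,7,8}; {0,1,4}; {3,5,6}. Points covered: [0, 1, 2, 3, 4, 5, 6, 7, 8].
  Class 2 (3 blocks): {2,3,4}; {0,5,8}; {1,6,7}. Points covered: [0, 1, 2, 3, 4, 5, 6, 7, 8].
All classes full (size 3)? YES. All classes cover every point? YES.
Resolvable? YES.

YES


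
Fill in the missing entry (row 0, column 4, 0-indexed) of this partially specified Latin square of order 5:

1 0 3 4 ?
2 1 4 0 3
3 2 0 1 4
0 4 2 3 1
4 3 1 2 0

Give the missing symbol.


Row 0 contains symbols [0, 1, 3, 4] — missing [2].
Column 4 contains symbols [0, 1, 3, 4] — missing [2].
The missing symbol must appear in both missing sets; intersection = [2].
Therefore the hidden value is 2.

Missing value = 2.


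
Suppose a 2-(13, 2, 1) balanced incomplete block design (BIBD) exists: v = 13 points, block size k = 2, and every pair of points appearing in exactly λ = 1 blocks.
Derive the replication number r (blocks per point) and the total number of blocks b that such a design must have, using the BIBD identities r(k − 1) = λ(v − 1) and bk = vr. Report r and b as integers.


Any 2-(v, k, λ) BIBD satisfies two necessary conditions:
  (i)  Each point sits in r blocks, and counting incidences through any fixed point gives r(k − 1) = λ(v − 1), so r = λ(v − 1)/(k − 1).
  (ii) Total incidences bk = vr, so b = vr/k.
Step 1: r = λ(v − 1)/(k − 1) = 1·(13 − 1)/(2 − 1) = 1·12/1 = 12/1 = 12.
Step 2: b = vr/k = 13·12/2 = 156/2 = 78.
Check integrality: r = 12 ∈ Z ✓, b = 78 ∈ Z ✓.
(These identities are necessary conditions: they determine r and b for any design with these parameters, but do not by themselves prove that one exists.)

r = 12, b = 78.


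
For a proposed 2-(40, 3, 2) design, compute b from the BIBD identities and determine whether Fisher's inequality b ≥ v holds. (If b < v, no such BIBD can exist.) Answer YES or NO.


r = λ(v − 1)/(k − 1) = 2·39/2 = 39.
b = vr/k = 40·39/3 = 520.
Fisher's inequality: b ≥ v ⇔ 520 ≥ 40? YES.

YES


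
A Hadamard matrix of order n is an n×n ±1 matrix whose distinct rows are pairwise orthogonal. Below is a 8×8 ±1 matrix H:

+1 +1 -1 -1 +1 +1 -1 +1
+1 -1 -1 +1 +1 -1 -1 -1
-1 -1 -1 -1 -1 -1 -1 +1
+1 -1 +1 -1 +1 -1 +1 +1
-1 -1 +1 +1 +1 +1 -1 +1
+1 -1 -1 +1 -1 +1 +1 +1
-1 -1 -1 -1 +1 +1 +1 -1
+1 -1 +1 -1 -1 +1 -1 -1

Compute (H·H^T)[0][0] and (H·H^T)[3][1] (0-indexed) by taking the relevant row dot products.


Row 0 of H: [1, 1, -1, -1, 1, 1, -1, 1].
Row 1 of H: [1, -1, -1, 1, 1, -1, -1, -1].
Row 3 of H: [1, -1, 1, -1, 1, -1, 1, 1].
(H·H^T)[0][0] = Σ_j H[0][j]·H[0][j] = (1)² + (1)² + (-1)² + (-1)² + (1)² + (1)² + (-1)² + (1)² = 1 + 1 + 1 + 1 + 1 + 1 + 1 + 1 = 8.
(H·H^T)[3][1] = Σ_j H[3][j]·H[1][j] = (1)·(1) + (-1)·(-1) + (1)·(-1) + (-1)·(1) + (1)·(1) + (-1)·(-1) + (1)·(-1) + (1)·(-1) = 1 + 1 + -1 + -1 + 1 + 1 + -1 + -1 = 0.
So rows 3 and 1 are orthogonal; the diagonal entry equals n = 8.

(0,0) entry = 8; (3,1) entry = 0.


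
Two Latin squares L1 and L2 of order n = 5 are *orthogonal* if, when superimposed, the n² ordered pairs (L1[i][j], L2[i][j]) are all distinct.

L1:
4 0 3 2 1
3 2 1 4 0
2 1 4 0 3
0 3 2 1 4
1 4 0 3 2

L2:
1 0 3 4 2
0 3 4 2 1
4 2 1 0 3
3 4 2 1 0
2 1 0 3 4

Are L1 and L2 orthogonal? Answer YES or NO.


Form the n² = 25 superimposed pairs (L1[i][j], L2[i][j]), row by row (rows and columns indexed from 0):
row 0: (4,1) (0,0) (3,3) (2,4) (1,2)
row 1: (3,0) (2,3) (1,4) (4,2) (0,1)
row 2: (2,4) (1,2) (4,1) (0,0) (3,3)
row 3: (0,3) (3,4) (2,2) (1,1) (4,0)
row 4: (1,2) (4,1) (0,0) (3,3) (2,4)
Orthogonality requires all 25 pairs distinct.
But the pair (2,4) repeats: cell (0,3) has L1 = 2, L2 = 4, and cell (2,0) has L1 = 2, L2 = 4.
A repeated pair means some other pair never occurs (only 15 distinct pairs out of 25), so the squares are not orthogonal.
Conclusion: NO.

NO


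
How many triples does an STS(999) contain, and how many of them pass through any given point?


An STS(v) is a 2-(v, 3, 1) BIBD: block size k = 3, λ = 1.
Replication: r(k − 1) = λ(v − 1) ⇒ r·2 = 999 − 1 = 998 ⇒ r = 499.
Block count: b = v(v − 1)/6 = 999·998/6 = 997002/6 = 166167.

r = 499, b = 166167.


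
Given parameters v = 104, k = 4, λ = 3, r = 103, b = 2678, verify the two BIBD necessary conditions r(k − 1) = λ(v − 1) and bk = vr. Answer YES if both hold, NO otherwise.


Condition (i): r(k − 1) = 103·3 = 309; λ(v − 1) = 3·103 = 309. Match? YES.
Condition (ii): bk = 2678·4 = 10712; vr = 104·103 = 10712. Match? YES.
Both conditions hold? YES.

YES


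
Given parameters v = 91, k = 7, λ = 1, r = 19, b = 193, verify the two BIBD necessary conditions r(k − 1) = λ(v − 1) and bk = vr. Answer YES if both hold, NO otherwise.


Condition (i): r(k − 1) = 19·6 = 114; λ(v − 1) = 1·90 = 90. Match? NO.
Condition (ii): bk = 193·7 = 1351; vr = 91·19 = 1729. Match? NO.
Both conditions hold? NO.

NO


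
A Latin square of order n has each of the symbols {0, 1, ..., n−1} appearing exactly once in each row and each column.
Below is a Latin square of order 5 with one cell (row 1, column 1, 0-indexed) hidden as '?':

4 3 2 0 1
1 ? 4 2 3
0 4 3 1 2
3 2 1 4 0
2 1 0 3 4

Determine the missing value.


Row 1 contains symbols [1, 2, 3, 4] — missing [0].
Column 1 contains symbols [1, 2, 3, 4] — missing [0].
The missing symbol must appear in both missing sets; intersection = [0].
Therefore the hidden value is 0.

Missing value = 0.


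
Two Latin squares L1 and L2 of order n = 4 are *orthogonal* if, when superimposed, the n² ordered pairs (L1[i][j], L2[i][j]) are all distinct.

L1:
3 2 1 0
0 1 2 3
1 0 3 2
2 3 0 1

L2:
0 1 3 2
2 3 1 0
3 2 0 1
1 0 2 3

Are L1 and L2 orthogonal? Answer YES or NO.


Form the n² = 16 superimposed pairs (L1[i][j], L2[i][j]), row by row (rows and columns indexed from 0):
row 0: (3,0) (2,1) (1,3) (0,2)
row 1: (0,2) (1,3) (2,1) (3,0)
row 2: (1,3) (0,2) (3,0) (2,1)
row 3: (2,1) (3,0) (0,2) (1,3)
Orthogonality requires all 16 pairs distinct.
But the pair (0,2) repeats: cell (0,3) has L1 = 0, L2 = 2, and cell (1,0) has L1 = 0, L2 = 2.
A repeated pair means some other pair never occurs (only 4 distinct pairs out of 16), so the squares are not orthogonal.
Conclusion: NO.

NO


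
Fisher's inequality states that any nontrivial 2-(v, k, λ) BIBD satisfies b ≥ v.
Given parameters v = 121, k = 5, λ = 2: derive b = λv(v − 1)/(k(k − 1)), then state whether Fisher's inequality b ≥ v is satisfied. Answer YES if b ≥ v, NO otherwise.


b = λv(v − 1)/(k(k − 1)) = 2·121·120/(5·4) = 29040/20 = 1452.
Compare with v = 121: b ≥ v, so Fisher's inequality holds.

YES


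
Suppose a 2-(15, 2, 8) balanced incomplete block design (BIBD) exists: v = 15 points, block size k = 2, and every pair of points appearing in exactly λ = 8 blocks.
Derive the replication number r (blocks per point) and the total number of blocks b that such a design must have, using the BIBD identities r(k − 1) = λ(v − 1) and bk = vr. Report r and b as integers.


Any 2-(v, k, λ) BIBD satisfies two necessary conditions:
  (i)  Each point sits in r blocks, and counting incidences through any fixed point gives r(k − 1) = λ(v − 1), so r = λ(v − 1)/(k − 1).
  (ii) Total incidences bk = vr, so b = vr/k.
Step 1: r = λ(v − 1)/(k − 1) = 8·(15 − 1)/(2 − 1) = 8·14/1 = 112/1 = 112.
Step 2: b = vr/k = 15·112/2 = 1680/2 = 840.
Check integrality: r = 112 ∈ Z ✓, b = 840 ∈ Z ✓.
(These identities are necessary conditions: they determine r and b for any design with these parameters, but do not by themselves prove that one exists.)

r = 112, b = 840.


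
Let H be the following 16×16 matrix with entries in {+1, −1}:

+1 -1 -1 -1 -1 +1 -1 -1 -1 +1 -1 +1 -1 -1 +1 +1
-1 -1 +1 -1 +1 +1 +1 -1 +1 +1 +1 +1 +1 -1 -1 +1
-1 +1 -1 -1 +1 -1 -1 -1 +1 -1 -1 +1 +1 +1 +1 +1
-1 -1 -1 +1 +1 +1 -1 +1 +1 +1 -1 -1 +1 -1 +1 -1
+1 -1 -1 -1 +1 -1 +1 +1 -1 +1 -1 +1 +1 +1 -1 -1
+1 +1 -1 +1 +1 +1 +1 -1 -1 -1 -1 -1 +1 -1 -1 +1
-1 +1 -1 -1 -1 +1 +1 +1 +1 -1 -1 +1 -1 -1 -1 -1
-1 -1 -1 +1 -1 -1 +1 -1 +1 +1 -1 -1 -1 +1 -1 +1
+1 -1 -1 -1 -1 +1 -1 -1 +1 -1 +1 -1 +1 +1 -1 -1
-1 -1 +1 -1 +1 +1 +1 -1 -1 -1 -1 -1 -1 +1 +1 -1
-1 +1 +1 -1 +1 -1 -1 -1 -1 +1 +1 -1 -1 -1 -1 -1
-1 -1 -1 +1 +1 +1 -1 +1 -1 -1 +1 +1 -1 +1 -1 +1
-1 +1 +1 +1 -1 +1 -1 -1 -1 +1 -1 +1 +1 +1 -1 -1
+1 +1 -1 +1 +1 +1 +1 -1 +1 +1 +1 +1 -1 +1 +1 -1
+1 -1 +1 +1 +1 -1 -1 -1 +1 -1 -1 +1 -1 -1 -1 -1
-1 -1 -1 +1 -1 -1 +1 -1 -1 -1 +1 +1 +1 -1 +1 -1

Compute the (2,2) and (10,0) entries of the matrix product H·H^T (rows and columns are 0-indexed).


Row 0 of H: [1, -1, -1, -1, -1, 1, -1, -1, -1, 1, -1, 1, -1, -1, 1, 1].
Row 2 of H: [-1, 1, -1, -1, 1, -1, -1, -1, 1, -1, -1, 1, 1, 1, 1, 1].
Row 10 of H: [-1, 1, 1, -1, 1, -1, -1, -1, -1, 1, 1, -1, -1, -1, -1, -1].
(H·H^T)[2][2] = Σ_j H[2][j]·H[2][j] = (-1)² + (1)² + (-1)² + (-1)² + (1)² + (-1)² + (-1)² + (-1)² + (1)² + (-1)² + (-1)² + (1)² + (1)² + (1)² + (1)² + (1)² = 1 + 1 + 1 + 1 + 1 + 1 + 1 + 1 + 1 + 1 + 1 + 1 + 1 + 1 + 1 + 1 = 16.
(H·H^T)[10][0] = Σ_j H[10][j]·H[0][j] = (-1)·(1) + (1)·(-1) + (1)·(-1) + (-1)·(-1) + (1)·(-1) + (-1)·(1) + (-1)·(-1) + (-1)·(-1) + (-1)·(-1) + (1)·(1) + (1)·(-1) + (-1)·(1) + (-1)·(-1) + (-1)·(-1) + (-1)·(1) + (-1)·(1) = -1 + -1 + -1 + 1 + -1 + -1 + 1 + 1 + 1 + 1 + -1 + -1 + 1 + 1 + -1 + -1 = -2.
Rows 10 and 0 are not orthogonal (dot product = -2 ≠ 0), so H is not a Hadamard matrix.

(2,2) entry = 16; (10,0) entry = -2.


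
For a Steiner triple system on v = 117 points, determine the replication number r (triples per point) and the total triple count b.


An STS(v) is a 2-(v, 3, 1) BIBD: block size k = 3, λ = 1.
Replication: r(k − 1) = λ(v − 1) ⇒ r·2 = 117 − 1 = 116 ⇒ r = 58.
Block count: b = v(v − 1)/6 = 117·116/6 = 13572/6 = 2262.

r = 58, b = 2262.


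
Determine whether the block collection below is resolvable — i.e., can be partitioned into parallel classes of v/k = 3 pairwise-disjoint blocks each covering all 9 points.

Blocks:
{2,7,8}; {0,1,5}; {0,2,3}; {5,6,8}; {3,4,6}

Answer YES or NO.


v = 9, block size k = 3, number of blocks = 5.
For resolvability, blocks must partition into parallel classes of size v/k = 3.
Total blocks must therefore be a multiple of 3: 5 = 3·1 + 2 ⇒ not divisible ✗.
Resolvable? NO.

NO


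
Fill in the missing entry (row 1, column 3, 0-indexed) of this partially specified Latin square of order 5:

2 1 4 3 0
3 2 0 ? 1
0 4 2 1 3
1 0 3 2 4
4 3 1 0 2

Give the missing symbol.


Row 1 contains symbols [0, 1, 2, 3] — missing [4].
Column 3 contains symbols [0, 1, 2, 3] — missing [4].
The missing symbol must appear in both missing sets; intersection = [4].
Therefore the hidden value is 4.

Missing value = 4.


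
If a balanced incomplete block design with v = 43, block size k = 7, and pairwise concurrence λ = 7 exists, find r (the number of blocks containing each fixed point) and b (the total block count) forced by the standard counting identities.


Any 2-(v, k, λ) BIBD satisfies two necessary conditions:
  (i)  Each point sits in r blocks, and counting incidences through any fixed point gives r(k − 1) = λ(v − 1), so r = λ(v − 1)/(k − 1).
  (ii) Total incidences bk = vr, so b = vr/k.
Step 1: r = λ(v − 1)/(k − 1) = 7·(43 − 1)/(7 − 1) = 7·42/6 = 294/6 = 49.
Step 2: b = vr/k = 43·49/7 = 2107/7 = 301.
Check integrality: r = 49 ∈ Z ✓, b = 301 ∈ Z ✓.
(These identities are necessary conditions: they determine r and b for any design with these parameters, but do not by themselves prove that one exists.)

r = 49, b = 301.


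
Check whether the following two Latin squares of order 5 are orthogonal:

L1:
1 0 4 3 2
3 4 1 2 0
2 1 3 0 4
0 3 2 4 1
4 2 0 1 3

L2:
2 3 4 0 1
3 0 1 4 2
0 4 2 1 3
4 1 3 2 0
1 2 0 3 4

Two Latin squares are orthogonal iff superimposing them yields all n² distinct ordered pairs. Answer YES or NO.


Form the n² = 25 superimposed pairs (L1[i][j], L2[i][j]), row by row (rows and columns indexed from 0):
row 0: (1,2) (0,3) (4,4) (3,0) (2,1)
row 1: (3,3) (4,0) (1,1) (2,4) (0,2)
row 2: (2,0) (1,4) (3,2) (0,1) (4,3)
row 3: (0,4) (3,1) (2,3) (4,2) (1,0)
row 4: (4,1) (2,2) (0,0) (1,3) (3,4)
Orthogonality requires all 25 pairs distinct.
Check by first coordinate: for each symbol s of L1, list the L2 entries in the n cells where L1 = s; they must all differ.
  L1 = 0: L2 entries (in reading order) 3, 2, 1, 4, 0 — all 5 distinct ✓
  L1 = 1: L2 entries (in reading order) 2, 1, 4, 0, 3 — all 5 distinct ✓
  L1 = 2: L2 entries (in reading order) 1, 4, 0, 3, 2 — all 5 distinct ✓
  L1 = 3: L2 entries (in reading order) 0, 3, 2, 1, 4 — all 5 distinct ✓
  L1 = 4: L2 entries (in reading order) 4, 0, 3, 2, 1 — all 5 distinct ✓
Every symbol of L1 meets every symbol of L2 exactly once, so all 25 pairs are distinct (25 of 25).
Conclusion: YES.

YES


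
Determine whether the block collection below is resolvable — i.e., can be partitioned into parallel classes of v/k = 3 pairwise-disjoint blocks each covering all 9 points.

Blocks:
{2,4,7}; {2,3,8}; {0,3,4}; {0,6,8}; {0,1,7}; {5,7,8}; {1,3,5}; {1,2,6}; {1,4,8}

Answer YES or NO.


v = 9, block size k = 3, number of blocks = 9.
For resolvability, blocks must partition into parallel classes of size v/k = 3.
Total blocks must therefore be a multiple of 3: 9 = 3·3 + 0 ⇒ divisible ✓.
Consider block {2,3,8}. The only other block(s) in the collection disjoint from it are {0,1,7} — just 1 block(s). Any parallel class containing {2,3,8} would need 2 other blocks each disjoint from it, so no parallel class of size 3 can contain {2,3,8}.
Since every block must belong to some parallel class in a resolution, the collection cannot be partitioned into parallel classes.
Resolvable? NO.

NO


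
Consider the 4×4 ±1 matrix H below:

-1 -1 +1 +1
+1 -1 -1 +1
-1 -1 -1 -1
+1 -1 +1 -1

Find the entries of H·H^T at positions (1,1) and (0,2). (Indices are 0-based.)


Row 0 of H: [-1, -1, 1, 1].
Row 1 of H: [1, -1, -1, 1].
Row 2 of H: [-1, -1, -1, -1].
(H·H^T)[1][1] = Σ_j H[1][j]·H[1][j] = (1)² + (-1)² + (-1)² + (1)² = 1 + 1 + 1 + 1 = 4.
(H·H^T)[0][2] = Σ_j H[0][j]·H[2][j] = (-1)·(-1) + (-1)·(-1) + (1)·(-1) + (1)·(-1) = 1 + 1 + -1 + -1 = 0.
So rows 0 and 2 are orthogonal; the diagonal entry equals n = 4.

(1,1) entry = 4; (0,2) entry = 0.


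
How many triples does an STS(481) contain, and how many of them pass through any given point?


An STS(v) is a 2-(v, 3, 1) BIBD: block size k = 3, λ = 1.
Replication: r(k − 1) = λ(v − 1) ⇒ r·2 = 481 − 1 = 480 ⇒ r = 240.
Block count: b = v(v − 1)/6 = 481·480/6 = 230880/6 = 38480.
(Check via bk = vr: 38480·3 = 115440 = 481·240 = 115440 ✓.)

r = 240, b = 38480.


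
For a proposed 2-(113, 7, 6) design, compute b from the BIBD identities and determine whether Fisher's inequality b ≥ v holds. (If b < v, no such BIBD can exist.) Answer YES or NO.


b = λv(v − 1)/(k(k − 1)) = 6·113·112/(7·6) = 75936/42 = 1808.
Compare with v = 113: b ≥ v, so Fisher's inequality holds.

YES


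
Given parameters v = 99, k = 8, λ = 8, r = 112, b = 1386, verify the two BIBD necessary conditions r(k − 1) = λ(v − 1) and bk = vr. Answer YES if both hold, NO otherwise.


Condition (i): r(k − 1) = 112·7 = 784; λ(v − 1) = 8·98 = 784. Match? YES.
Condition (ii): bk = 1386·8 = 11088; vr = 99·112 = 11088. Match? YES.
Both conditions hold? YES.

YES


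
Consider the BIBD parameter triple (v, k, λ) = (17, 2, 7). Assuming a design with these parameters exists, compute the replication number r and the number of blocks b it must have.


Any 2-(v, k, λ) BIBD satisfies two necessary conditions:
  (i)  Each point sits in r blocks, and counting incidences through any fixed point gives r(k − 1) = λ(v − 1), so r = λ(v − 1)/(k − 1).
  (ii) Total incidences bk = vr, so b = vr/k.
Step 1: r = λ(v − 1)/(k − 1) = 7·(17 − 1)/(2 − 1) = 7·16/1 = 112/1 = 112.
Step 2: b = vr/k = 17·112/2 = 1904/2 = 952.
Check integrality: r = 112 ∈ Z ✓, b = 952 ∈ Z ✓.
(These identities are necessary conditions: they determine r and b for any design with these parameters, but do not by themselves prove that one exists.)

r = 112, b = 952.


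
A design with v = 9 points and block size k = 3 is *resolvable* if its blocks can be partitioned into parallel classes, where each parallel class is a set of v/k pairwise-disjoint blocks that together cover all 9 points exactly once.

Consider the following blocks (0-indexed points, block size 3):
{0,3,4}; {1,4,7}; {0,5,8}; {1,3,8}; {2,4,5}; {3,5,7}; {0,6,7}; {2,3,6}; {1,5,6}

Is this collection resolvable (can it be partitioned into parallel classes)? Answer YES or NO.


v = 9, block size k = 3, number of blocks = 9.
For resolvability, blocks must partition into parallel classes of size v/k = 3.
Total blocks must therefore be a multiple of 3: 9 = 3·3 + 0 ⇒ divisible ✓.
Consider block {0,3,4}. The only other block(s) in the collection disjoint from it are {1,5,6} — just 1 block(s). Any parallel class containing {0,3,4} would need 2 other blocks each disjoint from it, so no parallel class of size 3 can contain {0,3,4}.
Since every block must belong to some parallel class in a resolution, the collection cannot be partitioned into parallel classes.
Resolvable? NO.

NO


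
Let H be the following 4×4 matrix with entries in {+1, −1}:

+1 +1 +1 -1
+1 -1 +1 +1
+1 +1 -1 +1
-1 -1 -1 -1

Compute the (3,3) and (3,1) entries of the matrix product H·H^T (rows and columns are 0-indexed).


Row 1 of H: [1, -1, 1, 1].
Row 3 of H: [-1, -1, -1, -1].
(H·H^T)[3][3] = Σ_j H[3][j]·H[3][j] = (-1)² + (-1)² + (-1)² + (-1)² = 1 + 1 + 1 + 1 = 4.
(H·H^T)[3][1] = Σ_j H[3][j]·H[1][j] = (-1)·(1) + (-1)·(-1) + (-1)·(1) + (-1)·(1) = -1 + 1 + -1 + -1 = -2.
Rows 3 and 1 are not orthogonal (dot product = -2 ≠ 0), so H is not a Hadamard matrix.

(3,3) entry = 4; (3,1) entry = -2.


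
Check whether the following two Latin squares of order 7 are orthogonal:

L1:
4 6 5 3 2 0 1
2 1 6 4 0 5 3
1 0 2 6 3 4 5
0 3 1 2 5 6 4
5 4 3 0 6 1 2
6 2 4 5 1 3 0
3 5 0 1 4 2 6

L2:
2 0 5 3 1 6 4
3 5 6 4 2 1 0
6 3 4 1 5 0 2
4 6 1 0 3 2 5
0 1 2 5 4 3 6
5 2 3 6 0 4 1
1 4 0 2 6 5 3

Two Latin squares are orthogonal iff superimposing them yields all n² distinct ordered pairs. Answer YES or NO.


Form the n² = 49 superimposed pairs (L1[i][j], L2[i][j]), row by row (rows and columns indexed from 0):
row 0: (4,2) (6,0) (5,5) (3,3) (2,1) (0,6) (1,4)
row 1: (2,3) (1,5) (6,6) (4,4) (0,2) (5,1) (3,0)
row 2: (1,6) (0,3) (2,4) (6,1) (3,5) (4,0) (5,2)
row 3: (0,4) (3,6) (1,1) (2,0) (5,3) (6,2) (4,5)
row 4: (5,0) (4,1) (3,2) (0,5) (6,4) (1,3) (2,6)
row 5: (6,5) (2,2) (4,3) (5,6) (1,0) (3,4) (0,1)
row 6: (3,1) (5,4) (0,0) (1,2) (4,6) (2,5) (6,3)
Orthogonality requires all 49 pairs distinct.
Check by first coordinate: for each symbol s of L1, list the L2 entries in the n cells where L1 = s; they must all differ.
  L1 = 0: L2 entries (in reading order) 6, 2, 3, 4, 5, 1, 0 — all 7 distinct ✓
  L1 = 1: L2 entries (in reading order) 4, 5, 6, 1, 3, 0, 2 — all 7 distinct ✓
  L1 = 2: L2 entries (in reading order) 1, 3, 4, 0, 6, 2, 5 — all 7 distinct ✓
  L1 = 3: L2 entries (in reading order) 3, 0, 5, 6, 2, 4, 1 — all 7 distinct ✓
  L1 = 4: L2 entries (in reading order) 2, 4, 0, 5, 1, 3, 6 — all 7 distinct ✓
  L1 = 5: L2 entries (in reading order) 5, 1, 2, 3, 0, 6, 4 — all 7 distinct ✓
  L1 = 6: L2 entries (in reading order) 0, 6, 1, 2, 4, 5, 3 — all 7 distinct ✓
Every symbol of L1 meets every symbol of L2 exactly once, so all 49 pairs are distinct (49 of 49).
Conclusion: YES.

YES


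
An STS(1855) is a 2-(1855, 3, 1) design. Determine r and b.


An STS(v) is a 2-(v, 3, 1) BIBD: block size k = 3, λ = 1.
Replication: r(k − 1) = λ(v − 1) ⇒ r·2 = 1855 − 1 = 1854 ⇒ r = 927.
Block count: b = v(v − 1)/6 = 1855·1854/6 = 3439170/6 = 573195.
(Check via bk = vr: 573195·3 = 1719585 = 1855·927 = 1719585 ✓.)

r = 927, b = 573195.


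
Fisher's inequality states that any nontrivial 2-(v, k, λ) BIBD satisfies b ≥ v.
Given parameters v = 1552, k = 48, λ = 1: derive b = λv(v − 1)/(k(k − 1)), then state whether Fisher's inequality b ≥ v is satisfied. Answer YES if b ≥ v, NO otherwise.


b = λv(v − 1)/(k(k − 1)) = 1·1552·1551/(48·47) = 2407152/2256 = 1067.
Compare with v = 1552: b < v, so Fisher's inequality fails.

NO


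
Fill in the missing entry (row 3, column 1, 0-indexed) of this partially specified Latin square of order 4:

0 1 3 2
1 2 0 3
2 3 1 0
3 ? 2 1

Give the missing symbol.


Row 3 contains symbols [1, 2, 3] — missing [0].
Column 1 contains symbols [1, 2, 3] — missing [0].
The missing symbol must appear in both missing sets; intersection = [0].
Therefore the hidden value is 0.

Missing value = 0.


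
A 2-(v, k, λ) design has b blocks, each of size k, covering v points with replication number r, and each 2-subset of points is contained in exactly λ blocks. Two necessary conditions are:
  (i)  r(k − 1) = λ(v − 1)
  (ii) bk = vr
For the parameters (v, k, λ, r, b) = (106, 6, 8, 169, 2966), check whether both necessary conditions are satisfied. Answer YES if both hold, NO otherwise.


Condition (i): r(k − 1) = 169·5 = 845; λ(v − 1) = 8·105 = 840. Match? NO.
Condition (ii): bk = 2966·6 = 17796; vr = 106·169 = 17914. Match? NO.
Both conditions hold? NO.

NO


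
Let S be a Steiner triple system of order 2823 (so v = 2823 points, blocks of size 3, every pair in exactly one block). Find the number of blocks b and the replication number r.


An STS(v) is a 2-(v, 3, 1) BIBD: block size k = 3, λ = 1.
Replication: r(k − 1) = λ(v − 1) ⇒ r·2 = 2823 − 1 = 2822 ⇒ r = 1411.
Block count: bk = vr ⇒ b·3 = 2823·1411 = 3983253 ⇒ b = 1327751.
(Check via b = v(v − 1)/6 = 2823·2822/6 = 7966506/6 = 1327751.)

r = 1411, b = 1327751.


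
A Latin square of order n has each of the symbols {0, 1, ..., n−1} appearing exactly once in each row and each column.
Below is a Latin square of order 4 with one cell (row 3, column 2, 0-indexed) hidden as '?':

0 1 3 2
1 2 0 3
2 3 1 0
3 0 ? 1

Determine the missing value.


Row 3 contains symbols [0, 1, 3] — missing [2].
Column 2 contains symbols [0, 1, 3] — missing [2].
The missing symbol must appear in both missing sets; intersection = [2].
Therefore the hidden value is 2.

Missing value = 2.


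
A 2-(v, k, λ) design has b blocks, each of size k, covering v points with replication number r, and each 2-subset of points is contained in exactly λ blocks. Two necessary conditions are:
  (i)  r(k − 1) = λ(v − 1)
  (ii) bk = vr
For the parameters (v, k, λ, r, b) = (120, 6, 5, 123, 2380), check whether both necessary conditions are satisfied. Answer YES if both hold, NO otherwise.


Condition (i): r(k − 1) = 123·5 = 615; λ(v − 1) = 5·119 = 595. Match? NO.
Condition (ii): bk = 2380·6 = 14280; vr = 120·123 = 14760. Match? NO.
Both conditions hold? NO.

NO


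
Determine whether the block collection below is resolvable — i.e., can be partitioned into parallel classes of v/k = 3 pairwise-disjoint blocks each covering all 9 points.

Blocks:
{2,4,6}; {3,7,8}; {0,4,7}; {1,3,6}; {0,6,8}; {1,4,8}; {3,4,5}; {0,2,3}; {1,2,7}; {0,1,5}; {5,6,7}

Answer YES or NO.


v = 9, block size k = 3, number of blocks = 11.
For resolvability, blocks must partition into parallel classes of size v/k = 3.
Total blocks must therefore be a multiple of 3: 11 = 3·3 + 2 ⇒ not divisible ✗.
Resolvable? NO.

NO


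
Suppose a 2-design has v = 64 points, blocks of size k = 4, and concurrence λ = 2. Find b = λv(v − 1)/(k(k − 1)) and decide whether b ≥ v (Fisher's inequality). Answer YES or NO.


b = λv(v − 1)/(k(k − 1)) = 2·64·63/(4·3) = 8064/12 = 672.
Compare with v = 64: b ≥ v, so Fisher's inequality holds.

YES


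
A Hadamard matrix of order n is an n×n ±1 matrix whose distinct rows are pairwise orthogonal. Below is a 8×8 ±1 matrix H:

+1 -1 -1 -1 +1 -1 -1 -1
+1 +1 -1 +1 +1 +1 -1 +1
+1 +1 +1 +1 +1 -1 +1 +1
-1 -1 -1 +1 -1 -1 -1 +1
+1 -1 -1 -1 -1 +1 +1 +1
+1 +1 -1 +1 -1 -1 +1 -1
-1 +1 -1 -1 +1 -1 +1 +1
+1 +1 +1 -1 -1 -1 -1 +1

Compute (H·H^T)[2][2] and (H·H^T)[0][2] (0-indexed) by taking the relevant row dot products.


Row 0 of H: [1, -1, -1, -1, 1, -1, -1, -1].
Row 2 of H: [1, 1, 1, 1, 1, -1, 1, 1].
(H·H^T)[2][2] = Σ_j H[2][j]·H[2][j] = (1)² + (1)² + (1)² + (1)² + (1)² + (-1)² + (1)² + (1)² = 1 + 1 + 1 + 1 + 1 + 1 + 1 + 1 = 8.
(H·H^T)[0][2] = Σ_j H[0][j]·H[2][j] = (1)·(1) + (-1)·(1) + (-1)·(1) + (-1)·(1) + (1)·(1) + (-1)·(-1) + (-1)·(1) + (-1)·(1) = 1 + -1 + -1 + -1 + 1 + 1 + -1 + -1 = -2.
Rows 0 and 2 are not orthogonal (dot product = -2 ≠ 0), so H is not a Hadamard matrix.

(2,2) entry = 8; (0,2) entry = -2.


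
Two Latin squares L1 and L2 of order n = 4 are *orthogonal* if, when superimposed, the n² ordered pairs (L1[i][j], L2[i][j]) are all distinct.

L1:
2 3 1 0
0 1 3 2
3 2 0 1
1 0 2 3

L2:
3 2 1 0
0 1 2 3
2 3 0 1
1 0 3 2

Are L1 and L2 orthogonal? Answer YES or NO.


Form the n² = 16 superimposed pairs (L1[i][j], L2[i][j]), row by row (rows and columns indexed from 0):
row 0: (2,3) (3,2) (1,1) (0,0)
row 1: (0,0) (1,1) (3,2) (2,3)
row 2: (3,2) (2,3) (0,0) (1,1)
row 3: (1,1) (0,0) (2,3) (3,2)
Orthogonality requires all 16 pairs distinct.
But the pair (0,0) repeats: cell (0,3) has L1 = 0, L2 = 0, and cell (1,0) has L1 = 0, L2 = 0.
A repeated pair means some other pair never occurs (only 4 distinct pairs out of 16), so the squares are not orthogonal.
Conclusion: NO.

NO


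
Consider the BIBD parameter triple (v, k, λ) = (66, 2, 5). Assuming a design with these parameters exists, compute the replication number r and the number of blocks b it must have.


Any 2-(v, k, λ) BIBD satisfies two necessary conditions:
  (i)  Each point sits in r blocks, and counting incidences through any fixed point gives r(k − 1) = λ(v − 1), so r = λ(v − 1)/(k − 1).
  (ii) Total incidences bk = vr, so b = vr/k.
Step 1: r = λ(v − 1)/(k − 1) = 5·(66 − 1)/(2 − 1) = 5·65/1 = 325/1 = 325.
Step 2: b = vr/k = 66·325/2 = 21450/2 = 10725.
Check integrality: r = 325 ∈ Z ✓, b = 10725 ∈ Z ✓.
(These identities are necessary conditions: they determine r and b for any design with these parameters, but do not by themselves prove that one exists.)

r = 325, b = 10725.


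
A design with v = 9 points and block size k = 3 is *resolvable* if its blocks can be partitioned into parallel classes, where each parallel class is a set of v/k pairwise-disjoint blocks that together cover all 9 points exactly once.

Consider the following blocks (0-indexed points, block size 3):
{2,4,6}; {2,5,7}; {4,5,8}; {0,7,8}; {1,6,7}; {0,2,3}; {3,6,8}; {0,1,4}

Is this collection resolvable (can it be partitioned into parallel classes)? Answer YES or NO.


v = 9, block size k = 3, number of blocks = 8.
For resolvability, blocks must partition into parallel classes of size v/k = 3.
Total blocks must therefore be a multiple of 3: 8 = 3·2 + 2 ⇒ not divisible ✗.
Resolvable? NO.

NO


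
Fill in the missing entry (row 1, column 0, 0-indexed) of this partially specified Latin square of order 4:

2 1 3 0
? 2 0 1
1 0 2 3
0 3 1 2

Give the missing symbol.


Row 1 contains symbols [0, 1, 2] — missing [3].
Column 0 contains symbols [0, 1, 2] — missing [3].
The missing symbol must appear in both missing sets; intersection = [3].
Therefore the hidden value is 3.

Missing value = 3.


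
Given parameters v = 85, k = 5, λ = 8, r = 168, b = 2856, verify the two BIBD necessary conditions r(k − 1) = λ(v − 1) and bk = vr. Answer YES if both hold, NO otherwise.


Condition (i): r(k − 1) = 168·4 = 672; λ(v − 1) = 8·84 = 672. Match? YES.
Condition (ii): bk = 2856·5 = 14280; vr = 85·168 = 14280. Match? YES.
Both conditions hold? YES.

YES


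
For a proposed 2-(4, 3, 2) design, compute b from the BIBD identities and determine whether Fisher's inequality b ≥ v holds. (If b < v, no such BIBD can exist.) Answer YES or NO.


r = λ(v − 1)/(k − 1) = 2·3/2 = 3.
b = vr/k = 4·3/3 = 4.
Fisher's inequality: b ≥ v ⇔ 4 ≥ 4? YES.

YES


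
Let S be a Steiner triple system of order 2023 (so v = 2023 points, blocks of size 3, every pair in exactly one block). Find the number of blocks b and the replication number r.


An STS(v) is a 2-(v, 3, 1) BIBD: block size k = 3, λ = 1.
Replication: r(k − 1) = λ(v − 1) ⇒ r·2 = 2023 − 1 = 2022 ⇒ r = 1011.
Block count: bk = vr ⇒ b·3 = 2023·1011 = 2045253 ⇒ b = 681751.
(Check via b = v(v − 1)/6 = 2023·2022/6 = 4090506/6 = 681751.)

r = 1011, b = 681751.
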